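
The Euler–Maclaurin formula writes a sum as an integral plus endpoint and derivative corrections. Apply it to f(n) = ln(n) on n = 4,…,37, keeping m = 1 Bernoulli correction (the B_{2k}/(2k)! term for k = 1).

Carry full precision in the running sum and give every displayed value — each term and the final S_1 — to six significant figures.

The integral term ∫_4^37 ln(x) dx = 95.0588.
Boundary: ½(f(4) + f(37)) = ½(1.38629 + 3.61092) = 2.49861.
Running total after boundary: 97.5574.
k=1: B_{2}/(2)! × [f^{(1)}(37) − f^{(1)}(4)] = 1/12 × (0.0270270 − 0.250000) = -0.0185811.

S_1 ≈ 97.5388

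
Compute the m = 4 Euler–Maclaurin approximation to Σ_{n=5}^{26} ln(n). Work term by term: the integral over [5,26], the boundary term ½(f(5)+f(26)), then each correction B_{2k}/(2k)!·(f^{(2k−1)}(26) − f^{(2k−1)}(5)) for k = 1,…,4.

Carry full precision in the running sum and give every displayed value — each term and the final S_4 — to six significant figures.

∫_5^26 ln(x) dx evaluates to 55.6633.
Endpoint term: (f(5) + f(26))/2 = (1.60944 + 3.25810)/2 = 2.43377.
Integral + boundary = 58.0971.
k=1: B_{2}/(2)! × [f^{(1)}(26) − f^{(1)}(5)] = 1/12 × (0.0384615 − 0.200000) = -0.0134615.
Partial sum through k=1: 58.0836.
k=2: B_{4}/(4)! × [f^{(3)}(26) − f^{(3)}(5)] = −1/720 × (0.000113792 − 0.0160000) = 2.20642e-05.
Partial sum through k=2: 58.0836.
k=3: B_{6}/(6)! × [f^{(5)}(26) − f^{(5)}(5)] = 1/30240 × (2.01997e-06 − 0.00768000) = -2.53901e-07.
Partial sum through k=3: 58.0836.
k=4: B_{8}/(8)! × [f^{(7)}(26) − f^{(7)}(5)] = −1/1209600 × (8.96436e-08 − 0.00921600) = 7.61897e-09.

S_4 ≈ 58.0836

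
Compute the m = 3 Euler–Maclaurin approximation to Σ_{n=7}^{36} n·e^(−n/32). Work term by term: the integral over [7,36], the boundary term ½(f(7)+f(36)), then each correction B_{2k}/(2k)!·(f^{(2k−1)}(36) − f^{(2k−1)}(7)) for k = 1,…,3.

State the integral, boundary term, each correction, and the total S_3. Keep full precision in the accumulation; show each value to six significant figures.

The integral term ∫_7^36 x·e^(−x/32) dx = 296.352.
Boundary: ½(f(7) + f(36)) = ½(5.62466 + 11.6875) = 8.65607.
So far: 305.008.
Order-1 term: 1/12 · (-0.0405816 − 0.627752) = -0.0556945.
After k=1: 304.953.
Order-2 term: −1/720 · (0.000594456 − 0.00218242) = 2.20550e-06.
After k=2: 304.953.
Order-3 term: 1/30240 · (1.19975e-06 − 3.66387e-06) = -8.14854e-11.

S_3 ≈ 304.953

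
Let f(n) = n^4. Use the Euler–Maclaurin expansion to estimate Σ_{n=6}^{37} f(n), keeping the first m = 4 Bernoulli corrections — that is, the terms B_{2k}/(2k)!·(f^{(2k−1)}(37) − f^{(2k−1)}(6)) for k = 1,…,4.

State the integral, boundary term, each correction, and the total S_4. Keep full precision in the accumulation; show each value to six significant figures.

S_4 ≈ 1.48218e+07

Integral: ∫_6^37 x^4 dx = 1.38672e+07.
Boundary: ½(f(6) + f(37)) = ½(1296.00 + 1.87416e+06) = 937728.
So far: 1.48050e+07.
k=1: B_{2}/(2)! × [f^{(1)}(37) − f^{(1)}(6)] = 1/12 × (202612 − 864.000) = 16812.3.
Running total after k=1: 1.48218e+07.
k=2: B_{4}/(4)! × [f^{(3)}(37) − f^{(3)}(6)] = −1/720 × (888.000 − 144.000) = -1.03333.
Running total after k=2: 1.48218e+07.
k=3: B_{6}/(6)! × [f^{(5)}(37) − f^{(5)}(6)] = 1/30240 × (0.00000 − 0.00000) = 0.00000.
Running total after k=3: 1.48218e+07.
k=4: B_{8}/(8)! × [f^{(7)}(37) − f^{(7)}(6)] = −1/1209600 × (0.00000 − 0.00000) = 0.00000.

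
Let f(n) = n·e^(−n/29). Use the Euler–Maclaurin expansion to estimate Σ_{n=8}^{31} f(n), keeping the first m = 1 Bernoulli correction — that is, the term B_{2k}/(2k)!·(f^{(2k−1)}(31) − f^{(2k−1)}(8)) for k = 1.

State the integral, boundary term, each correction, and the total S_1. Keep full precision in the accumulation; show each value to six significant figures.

S_1 ≈ 225.176

The integral term ∫_8^31 x·e^(−x/29) dx = 216.866.
Boundary: ½(f(8) + f(31)) = ½(6.07134 + 10.6443) = 8.35781.
So far: 225.224.
Correction k=1: B_{2}/2! · (f^{(1)}(31) − f^{(1)}(8)) = 1/12 · (-0.0236802 − 0.549561) = -0.0477701.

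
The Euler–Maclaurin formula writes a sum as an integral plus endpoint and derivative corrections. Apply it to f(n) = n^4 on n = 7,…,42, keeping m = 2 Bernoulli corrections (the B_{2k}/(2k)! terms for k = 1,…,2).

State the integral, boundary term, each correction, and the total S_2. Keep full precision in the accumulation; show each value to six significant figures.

S_2 ≈ 2.77165e+07

∫_7^42 x^4 dx evaluates to 2.61349e+07.
½[f(7) + f(42)] = ½[2401.00 + 3.11170e+06] = 1.55705e+06.
Integral + boundary = 2.76919e+07.
Correction k=1: B_{2}/2! · (f^{(1)}(42) − f^{(1)}(7)) = 1/12 · (296352 − 1372.00) = 24581.7.
After k=1: 2.77165e+07.
Correction k=2: B_{4}/4! · (f^{(3)}(42) − f^{(3)}(7)) = −1/720 · (1008.00 − 168.000) = -1.16667.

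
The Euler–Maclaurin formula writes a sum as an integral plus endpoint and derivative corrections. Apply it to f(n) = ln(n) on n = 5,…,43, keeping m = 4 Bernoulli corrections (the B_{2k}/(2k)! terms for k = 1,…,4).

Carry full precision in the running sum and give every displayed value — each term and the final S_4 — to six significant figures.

S_4 ≈ 118.355

∫_5^43 ln(x) dx evaluates to 115.684.
Boundary: ½(f(5) + f(43)) = ½(1.60944 + 3.76120) = 2.68532.
So far: 118.370.
Correction k=1: B_{2}/2! · (f^{(1)}(43) − f^{(1)}(5)) = 1/12 · (0.0232558 − 0.200000) = -0.0147287.
Partial sum through k=1: 118.355.
Correction k=2: B_{4}/4! · (f^{(3)}(43) − f^{(3)}(5)) = −1/720 · (2.51550e-05 − 0.0160000) = 2.21873e-05.
Partial sum through k=2: 118.355.
Correction k=3: B_{6}/6! · (f^{(5)}(43) − f^{(5)}(5)) = 1/30240 · (1.63256e-07 − 0.00768000) = -2.53963e-07.
Partial sum through k=3: 118.355.
Correction k=4: B_{8}/8! · (f^{(7)}(43) − f^{(7)}(5)) = −1/1209600 · (2.64883e-09 − 0.00921600) = 7.61905e-09.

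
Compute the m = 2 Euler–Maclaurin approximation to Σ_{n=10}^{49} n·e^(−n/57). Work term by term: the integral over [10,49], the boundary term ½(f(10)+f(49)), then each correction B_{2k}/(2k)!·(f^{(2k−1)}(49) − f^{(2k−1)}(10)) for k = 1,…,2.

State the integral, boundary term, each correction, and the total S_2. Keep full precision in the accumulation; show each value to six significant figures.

∫_10^49 x·e^(−x/57) dx evaluates to 646.838.
Boundary: ½(f(10) + f(49)) = ½(8.39089 + 20.7422) = 14.5666.
Integral + boundary = 661.405.
k=1: B_{2}/(2)! × [f^{(1)}(49) − f^{(1)}(10)] = 1/12 × (0.0594120 − 0.691880) = -0.0527057.
After k=1: 661.352.
k=2: B_{4}/(4)! × [f^{(3)}(49) − f^{(3)}(10)] = −1/720 × (0.000278865 − 0.000729473) = 6.25844e-07.

S_2 ≈ 661.352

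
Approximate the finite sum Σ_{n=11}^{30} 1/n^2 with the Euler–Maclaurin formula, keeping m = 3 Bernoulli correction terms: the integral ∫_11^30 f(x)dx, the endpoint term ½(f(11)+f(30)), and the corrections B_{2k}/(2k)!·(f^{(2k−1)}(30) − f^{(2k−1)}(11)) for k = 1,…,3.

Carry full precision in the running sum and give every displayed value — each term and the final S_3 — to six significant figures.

S_3 ≈ 0.0623824

∫_11^30 1/x^2 dx evaluates to 0.0575758.
½[f(11) + f(30)] = ½[0.00826446 + 0.00111111] = 0.00468779.
Running total after boundary: 0.0622635.
Correction k=1: B_{2}/2! · (f^{(1)}(30) − f^{(1)}(11)) = 1/12 · (-7.40741e-05 − (-0.00150263)) = 0.000119046.
Running total after k=1: 0.0623826.
Correction k=2: B_{4}/4! · (f^{(3)}(30) − f^{(3)}(11)) = −1/720 · (-9.87654e-07 − (-0.000149021)) = -2.05602e-07.
Running total after k=2: 0.0623824.
Correction k=3: B_{6}/6! · (f^{(5)}(30) − f^{(5)}(11)) = 1/30240 · (-3.29218e-08 − (-3.69474e-05)) = 1.22072e-09.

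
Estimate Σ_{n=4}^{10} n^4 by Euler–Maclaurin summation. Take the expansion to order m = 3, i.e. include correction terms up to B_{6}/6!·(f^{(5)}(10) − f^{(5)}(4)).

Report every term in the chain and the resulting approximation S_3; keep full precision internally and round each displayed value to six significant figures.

Integral: ∫_4^10 x^4 dx = 19795.2.
Endpoint term: (f(4) + f(10))/2 = (256.000 + 10000.0)/2 = 5128.00.
So far: 24923.2.
Correction k=1: B_{2}/2! · (f^{(1)}(10) − f^{(1)}(4)) = 1/12 · (4000.00 − 256.000) = 312.000.
Partial sum through k=1: 25235.2.
Correction k=2: B_{4}/4! · (f^{(3)}(10) − f^{(3)}(4)) = −1/720 · (240.000 − 96.0000) = -0.200000.
Partial sum through k=2: 25235.0.
Correction k=3: B_{6}/6! · (f^{(5)}(10) − f^{(5)}(4)) = 1/30240 · (0.00000 − 0.00000) = 0.00000.

S_3 ≈ 25235.0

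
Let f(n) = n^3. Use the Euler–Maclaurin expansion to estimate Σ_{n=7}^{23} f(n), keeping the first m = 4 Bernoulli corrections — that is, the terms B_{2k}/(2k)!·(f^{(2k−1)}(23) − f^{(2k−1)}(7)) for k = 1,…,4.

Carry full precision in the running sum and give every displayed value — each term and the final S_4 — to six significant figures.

S_4 ≈ 75735.0

The integral term ∫_7^23 x^3 dx = 69360.0.
Boundary: ½(f(7) + f(23)) = ½(343.000 + 12167.0) = 6255.00.
Integral + boundary = 75615.0.
Order-1 term: 1/12 · (1587.00 − 147.000) = 120.000.
Running total after k=1: 75735.0.
Order-2 term: −1/720 · (6.00000 − 6.00000) = 0.00000.
Running total after k=2: 75735.0.
Order-3 term: 1/30240 · (0.00000 − 0.00000) = 0.00000.
Running total after k=3: 75735.0.
Order-4 term: −1/1209600 · (0.00000 − 0.00000) = 0.00000.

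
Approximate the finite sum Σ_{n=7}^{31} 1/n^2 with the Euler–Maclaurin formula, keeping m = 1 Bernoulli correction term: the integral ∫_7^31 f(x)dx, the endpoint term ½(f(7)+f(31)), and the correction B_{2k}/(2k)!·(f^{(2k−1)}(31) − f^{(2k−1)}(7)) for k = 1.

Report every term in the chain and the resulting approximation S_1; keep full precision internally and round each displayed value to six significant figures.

S_1 ≈ 0.121804

Integral: ∫_7^31 1/x^2 dx = 0.110599.
Boundary: ½(f(7) + f(31)) = ½(0.0204082 + 0.00104058) = 0.0107244.
So far: 0.121323.
k=1: B_{2}/(2)! × [f^{(1)}(31) − f^{(1)}(7)] = 1/12 × (-6.71344e-05 − (-0.00583090)) = 0.000480314.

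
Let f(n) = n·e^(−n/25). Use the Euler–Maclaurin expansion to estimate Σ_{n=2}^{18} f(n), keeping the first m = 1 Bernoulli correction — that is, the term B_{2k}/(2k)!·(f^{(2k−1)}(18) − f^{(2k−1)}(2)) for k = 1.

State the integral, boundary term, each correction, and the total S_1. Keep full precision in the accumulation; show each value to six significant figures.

The integral term ∫_2^18 x·e^(−x/25) dx = 99.8449.
Boundary: ½(f(2) + f(18)) = ½(1.84623 + 8.76154) = 5.30389.
Integral + boundary = 105.149.
k=1: B_{2}/(2)! × [f^{(1)}(18) − f^{(1)}(2)] = 1/12 × (0.136291 − 0.849267) = -0.0594147.

S_1 ≈ 105.089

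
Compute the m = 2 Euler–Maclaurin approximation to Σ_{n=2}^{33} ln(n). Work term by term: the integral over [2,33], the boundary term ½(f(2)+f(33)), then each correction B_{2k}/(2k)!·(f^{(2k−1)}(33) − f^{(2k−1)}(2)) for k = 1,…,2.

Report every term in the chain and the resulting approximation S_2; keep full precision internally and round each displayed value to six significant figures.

Integral: ∫_2^33 ln(x) dx = 82.9985.
½[f(2) + f(33)] = ½[0.693147 + 3.49651] = 2.09483.
Integral + boundary = 85.0933.
Order-1 term: 1/12 · (0.0303030 − 0.500000) = -0.0391414.
After k=1: 85.0541.
Order-2 term: −1/720 · (5.56529e-05 − 0.250000) = 0.000347145.

S_2 ≈ 85.0545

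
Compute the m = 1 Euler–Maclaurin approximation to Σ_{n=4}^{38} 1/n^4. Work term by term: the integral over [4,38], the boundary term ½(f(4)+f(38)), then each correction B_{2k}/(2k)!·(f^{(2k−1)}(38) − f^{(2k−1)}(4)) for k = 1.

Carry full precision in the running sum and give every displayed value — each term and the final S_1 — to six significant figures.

Integral: ∫_4^38 1/x^4 dx = 0.00520226.
Boundary: ½(f(4) + f(38)) = ½(0.00390625 + 4.79585e-07) = 0.00195336.
Integral + boundary = 0.00715562.
Correction k=1: B_{2}/2! · (f^{(1)}(38) − f^{(1)}(4)) = 1/12 · (-5.04826e-08 − (-0.00390625)) = 0.000325517.

S_1 ≈ 0.00748114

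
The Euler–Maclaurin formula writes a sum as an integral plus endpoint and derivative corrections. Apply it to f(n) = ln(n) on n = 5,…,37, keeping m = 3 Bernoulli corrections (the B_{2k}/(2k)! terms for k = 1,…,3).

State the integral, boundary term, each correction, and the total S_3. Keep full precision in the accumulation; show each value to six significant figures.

S_3 ≈ 96.1526

Integral: ∫_5^37 ln(x) dx = 93.5568.
½[f(5) + f(37)] = ½[1.60944 + 3.61092] = 2.61018.
Integral + boundary = 96.1670.
Correction k=1: B_{2}/2! · (f^{(1)}(37) − f^{(1)}(5)) = 1/12 · (0.0270270 − 0.200000) = -0.0144144.
After k=1: 96.1525.
Correction k=2: B_{4}/4! · (f^{(3)}(37) − f^{(3)}(5)) = −1/720 · (3.94843e-05 − 0.0160000) = 2.21674e-05.
After k=2: 96.1526.
Correction k=3: B_{6}/6! · (f^{(5)}(37) − f^{(5)}(5)) = 1/30240 · (3.46101e-07 − 0.00768000) = -2.53957e-07.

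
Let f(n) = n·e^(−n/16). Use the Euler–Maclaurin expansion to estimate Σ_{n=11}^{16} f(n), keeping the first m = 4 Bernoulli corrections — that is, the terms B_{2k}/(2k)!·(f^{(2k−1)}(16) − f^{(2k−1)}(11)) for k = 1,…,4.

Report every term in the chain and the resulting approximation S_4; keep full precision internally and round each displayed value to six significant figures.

The integral term ∫_11^16 x·e^(−x/16) dx = 28.8690.
½[f(11) + f(16)] = ½[5.53115 + 5.88607] = 5.70861.
Running total after boundary: 34.5776.
Order-1 term: 1/12 · (0.00000 − 0.157135) = -0.0130946.
Running total after k=1: 34.5645.
Order-2 term: −1/720 · (0.00287406 − 0.00454218) = 2.31684e-06.
Running total after k=2: 34.5645.
Order-3 term: 1/30240 · (2.24536e-05 − 3.30881e-05) = -3.51670e-10.
Running total after k=3: 34.5645.
Order-4 term: −1/1209600 · (1.31564e-07 − 1.89193e-07) = 4.76427e-14.

S_4 ≈ 34.5645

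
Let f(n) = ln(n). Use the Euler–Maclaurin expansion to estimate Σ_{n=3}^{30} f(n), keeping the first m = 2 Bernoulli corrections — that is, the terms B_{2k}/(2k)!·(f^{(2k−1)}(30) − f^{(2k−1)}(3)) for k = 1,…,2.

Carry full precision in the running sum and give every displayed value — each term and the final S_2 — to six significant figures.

S_2 ≈ 73.9651

Integral: ∫_3^30 ln(x) dx = 71.7401.
Endpoint term: (f(3) + f(30))/2 = (1.09861 + 3.40120)/2 = 2.24990.
Running total after boundary: 73.9900.
Order-1 term: 1/12 · (0.0333333 − 0.333333) = -0.0250000.
Running total after k=1: 73.9650.
Order-2 term: −1/720 · (7.40741e-05 − 0.0740741) = 0.000102778.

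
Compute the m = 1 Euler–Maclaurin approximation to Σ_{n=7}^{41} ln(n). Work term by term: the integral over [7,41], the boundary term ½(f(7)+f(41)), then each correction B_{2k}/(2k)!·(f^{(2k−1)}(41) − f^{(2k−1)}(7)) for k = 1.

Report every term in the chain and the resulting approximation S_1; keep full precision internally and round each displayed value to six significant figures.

∫_7^41 ln(x) dx evaluates to 104.635.
Boundary: ½(f(7) + f(41)) = ½(1.94591 + 3.71357) = 2.82974.
So far: 107.465.
Order-1 term: 1/12 · (0.0243902 − 0.142857) = -0.00987224.

S_1 ≈ 107.455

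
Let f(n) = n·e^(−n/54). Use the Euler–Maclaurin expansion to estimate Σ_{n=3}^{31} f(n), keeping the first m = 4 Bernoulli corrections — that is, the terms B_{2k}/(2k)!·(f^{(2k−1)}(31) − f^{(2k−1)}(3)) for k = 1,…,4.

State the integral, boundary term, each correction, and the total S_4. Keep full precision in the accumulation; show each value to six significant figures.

S_4 ≈ 336.550

Integral: ∫_3^31 x·e^(−x/54) dx = 326.455.
Endpoint term: (f(3) + f(31))/2 = (2.83788 + 17.4600)/2 = 10.1489.
Running total after boundary: 336.604.
Correction k=1: B_{2}/2! · (f^{(1)}(31) − f^{(1)}(3)) = 1/12 · (0.239893 − 0.893406) = -0.0544595.
After k=1: 336.550.
Correction k=2: B_{4}/4! · (f^{(3)}(31) − f^{(3)}(3)) = −1/720 · (0.000468568 − 0.000955187) = 6.75859e-07.
After k=2: 336.550.
Correction k=3: B_{6}/6! · (f^{(5)}(31) − f^{(5)}(3)) = 1/30240 · (2.93165e-07 − 5.50066e-07) = -8.49542e-12.
After k=3: 336.550.
Correction k=4: B_{8}/8! · (f^{(7)}(31) − f^{(7)}(3)) = −1/1209600 · (1.45967e-10 − 2.64940e-10) = 9.83569e-17.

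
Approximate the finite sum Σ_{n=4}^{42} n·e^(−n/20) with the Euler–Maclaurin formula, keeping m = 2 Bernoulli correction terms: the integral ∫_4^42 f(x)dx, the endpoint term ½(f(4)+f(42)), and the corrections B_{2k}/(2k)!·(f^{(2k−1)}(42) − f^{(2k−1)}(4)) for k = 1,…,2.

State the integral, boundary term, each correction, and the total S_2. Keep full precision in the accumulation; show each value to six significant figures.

S_2 ≈ 245.288

The integral term ∫_4^42 x·e^(−x/20) dx = 241.145.
Boundary: ½(f(4) + f(42)) = ½(3.27492 + 5.14317) = 4.20905.
So far: 245.354.
k=1: B_{2}/(2)! × [f^{(1)}(42) − f^{(1)}(4)] = 1/12 × (-0.134702 − 0.654985) = -0.0658072.
Partial sum through k=1: 245.288.
k=2: B_{4}/(4)! × [f^{(3)}(42) − f^{(3)}(4)] = −1/720 × (0.000275527 − 0.00573112) = 7.57721e-06.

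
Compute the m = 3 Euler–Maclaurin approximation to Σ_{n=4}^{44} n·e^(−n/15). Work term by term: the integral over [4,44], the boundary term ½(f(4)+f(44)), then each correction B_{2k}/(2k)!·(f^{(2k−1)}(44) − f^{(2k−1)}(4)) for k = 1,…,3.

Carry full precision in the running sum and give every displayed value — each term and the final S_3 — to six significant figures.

S_3 ≈ 173.838

∫_4^44 x·e^(−x/15) dx evaluates to 171.190.
Boundary: ½(f(4) + f(44)) = ½(3.06371 + 2.34165) = 2.70268.
Integral + boundary = 173.893.
k=1: B_{2}/(2)! × [f^{(1)}(44) − f^{(1)}(4)] = 1/12 × (-0.102891 − 0.561681) = -0.0553810.
Partial sum through k=1: 173.838.
k=2: B_{4}/(4)! × [f^{(3)}(44) − f^{(3)}(4)] = −1/720 × (1.57687e-05 − 0.00930461) = 1.29012e-05.
Partial sum through k=2: 173.838.
k=3: B_{6}/(6)! × [f^{(5)}(44) − f^{(5)}(4)] = 1/30240 × (2.17258e-06 − 7.16127e-05) = -2.29630e-09.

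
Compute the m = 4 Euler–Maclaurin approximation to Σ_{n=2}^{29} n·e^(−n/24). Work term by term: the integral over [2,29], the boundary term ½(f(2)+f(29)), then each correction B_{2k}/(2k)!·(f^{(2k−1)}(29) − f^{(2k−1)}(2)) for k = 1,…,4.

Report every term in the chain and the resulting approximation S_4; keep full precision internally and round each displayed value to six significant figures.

S_4 ≈ 199.344

Integral: ∫_2^29 x·e^(−x/24) dx = 194.168.
Endpoint term: (f(2) + f(29))/2 = (1.84009 + 8.66215)/2 = 5.25112.
Integral + boundary = 199.419.
k=1: B_{2}/(2)! × [f^{(1)}(29) − f^{(1)}(2)] = 1/12 × (-0.0622281 − 0.843374) = -0.0754668.
Running total after k=1: 199.344.
k=2: B_{4}/(4)! × [f^{(3)}(29) − f^{(3)}(2)] = −1/720 × (0.000929100 − 0.00465879) = 5.18013e-06.
Running total after k=2: 199.344.
k=3: B_{6}/(6)! × [f^{(5)}(29) − f^{(5)}(2)] = 1/30240 × (3.41360e-06 − 1.36344e-05) = -3.37988e-10.
Running total after k=3: 199.344.
k=4: B_{8}/(8)! × [f^{(7)}(29) − f^{(7)}(2)] = −1/1209600 × (9.05240e-09 − 3.32995e-08) = 2.00456e-14.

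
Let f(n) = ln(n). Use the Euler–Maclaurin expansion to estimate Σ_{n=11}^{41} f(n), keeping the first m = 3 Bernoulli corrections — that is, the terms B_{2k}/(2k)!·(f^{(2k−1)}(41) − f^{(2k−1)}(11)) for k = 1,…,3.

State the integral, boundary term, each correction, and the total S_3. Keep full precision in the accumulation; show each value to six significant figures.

The integral term ∫_11^41 ln(x) dx = 95.8796.
½[f(11) + f(41)] = ½[2.39790 + 3.71357] = 3.05573.
Running total after boundary: 98.9353.
Correction k=1: B_{2}/2! · (f^{(1)}(41) − f^{(1)}(11)) = 1/12 · (0.0243902 − 0.0909091) = -0.00554324.
After k=1: 98.9298.
Correction k=2: B_{4}/4! · (f^{(3)}(41) − f^{(3)}(11)) = −1/720 · (2.90187e-05 − 0.00150263) = 2.04668e-06.
After k=2: 98.9298.
Correction k=3: B_{6}/6! · (f^{(5)}(41) − f^{(5)}(11)) = 1/30240 · (2.07153e-07 − 0.000149021) = -4.92110e-09.

S_3 ≈ 98.9298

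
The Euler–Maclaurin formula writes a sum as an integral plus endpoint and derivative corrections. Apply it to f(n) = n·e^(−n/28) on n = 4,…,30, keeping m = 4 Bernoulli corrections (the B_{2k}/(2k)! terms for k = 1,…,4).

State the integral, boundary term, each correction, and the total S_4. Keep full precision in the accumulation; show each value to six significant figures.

S_4 ≈ 227.280

The integral term ∫_4^30 x·e^(−x/28) dx = 220.472.
Endpoint term: (f(4) + f(30))/2 = (3.46751 + 10.2756)/2 = 6.87154.
Running total after boundary: 227.344.
k=1: B_{2}/(2)! × [f^{(1)}(30) − f^{(1)}(4)] = 1/12 × (-0.0244656 − 0.743038) = -0.0639587.
After k=1: 227.280.
k=2: B_{4}/(4)! × [f^{(3)}(30) − f^{(3)}(4)] = −1/720 × (0.000842566 − 0.00315918) = 3.21751e-06.
After k=2: 227.280.
k=3: B_{6}/(6)! × [f^{(5)}(30) − f^{(5)}(4)] = 1/30240 × (2.18921e-06 − 6.85025e-06) = -1.54135e-10.
After k=3: 227.280.
k=4: B_{8}/(8)! × [f^{(7)}(30) − f^{(7)}(4)] = −1/1209600 × (4.21392e-09 − 1.23354e-08) = 6.71418e-15.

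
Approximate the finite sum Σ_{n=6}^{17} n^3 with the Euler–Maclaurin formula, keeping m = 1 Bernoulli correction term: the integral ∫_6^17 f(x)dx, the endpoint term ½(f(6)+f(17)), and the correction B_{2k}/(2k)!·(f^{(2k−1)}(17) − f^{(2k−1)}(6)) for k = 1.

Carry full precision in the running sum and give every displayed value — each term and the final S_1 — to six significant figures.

S_1 ≈ 23184.0

∫_6^17 x^3 dx evaluates to 20556.2.
Boundary: ½(f(6) + f(17)) = ½(216.000 + 4913.00) = 2564.50.
So far: 23120.8.
k=1: B_{2}/(2)! × [f^{(1)}(17) − f^{(1)}(6)] = 1/12 × (867.000 − 108.000) = 63.2500.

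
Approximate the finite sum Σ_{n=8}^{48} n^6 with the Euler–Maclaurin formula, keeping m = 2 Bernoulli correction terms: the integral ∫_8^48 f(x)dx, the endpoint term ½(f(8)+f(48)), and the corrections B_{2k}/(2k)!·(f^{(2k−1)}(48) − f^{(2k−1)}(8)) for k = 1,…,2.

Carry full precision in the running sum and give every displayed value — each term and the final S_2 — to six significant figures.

S_2 ≈ 9.01094e+10

∫_8^48 x^6 dx evaluates to 8.38666e+10.
½[f(8) + f(48)] = ½[262144 + 1.22306e+10] = 6.11543e+09.
So far: 8.99820e+10.
Correction k=1: B_{2}/2! · (f^{(1)}(48) − f^{(1)}(8)) = 1/12 · (1.52882e+09 − 196608) = 1.27386e+08.
Running total after k=1: 9.01094e+10.
Correction k=2: B_{4}/4! · (f^{(3)}(48) − f^{(3)}(8)) = −1/720 · (1.32710e+07 − 61440.0) = -18346.7.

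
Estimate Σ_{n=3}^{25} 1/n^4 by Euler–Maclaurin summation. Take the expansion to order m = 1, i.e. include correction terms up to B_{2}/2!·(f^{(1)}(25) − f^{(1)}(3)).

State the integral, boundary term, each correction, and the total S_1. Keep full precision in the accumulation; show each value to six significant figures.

Integral: ∫_3^25 1/x^4 dx = 0.0123243.
Endpoint term: (f(3) + f(25))/2 = (0.0123457 + 2.56000e-06)/2 = 0.00617412.
So far: 0.0184985.
k=1: B_{2}/(2)! × [f^{(1)}(25) − f^{(1)}(3)] = 1/12 × (-4.09600e-07 − (-0.0164609)) = 0.00137171.

S_1 ≈ 0.0198702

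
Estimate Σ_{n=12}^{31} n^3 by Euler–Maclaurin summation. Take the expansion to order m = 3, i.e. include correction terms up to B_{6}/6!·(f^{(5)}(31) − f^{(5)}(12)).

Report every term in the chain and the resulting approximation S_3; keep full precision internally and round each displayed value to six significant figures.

S_3 ≈ 241660

∫_12^31 x^3 dx evaluates to 225696.
Endpoint term: (f(12) + f(31))/2 = (1728.00 + 29791.0)/2 = 15759.5.
Running total after boundary: 241456.
k=1: B_{2}/(2)! × [f^{(1)}(31) − f^{(1)}(12)] = 1/12 × (2883.00 − 432.000) = 204.250.
Partial sum through k=1: 241660.
k=2: B_{4}/(4)! × [f^{(3)}(31) − f^{(3)}(12)] = −1/720 × (6.00000 − 6.00000) = 0.00000.
Partial sum through k=2: 241660.
k=3: B_{6}/(6)! × [f^{(5)}(31) − f^{(5)}(12)] = 1/30240 × (0.00000 − 0.00000) = 0.00000.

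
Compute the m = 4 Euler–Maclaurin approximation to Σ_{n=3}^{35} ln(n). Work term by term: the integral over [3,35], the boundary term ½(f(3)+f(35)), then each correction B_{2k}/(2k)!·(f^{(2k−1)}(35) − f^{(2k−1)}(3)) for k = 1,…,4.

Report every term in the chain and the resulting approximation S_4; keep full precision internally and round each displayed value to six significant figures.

S_4 ≈ 91.4430

∫_3^35 ln(x) dx evaluates to 89.1413.
Boundary: ½(f(3) + f(35)) = ½(1.09861 + 3.55535) = 2.32698.
Running total after boundary: 91.4683.
k=1: B_{2}/(2)! × [f^{(1)}(35) − f^{(1)}(3)] = 1/12 × (0.0285714 − 0.333333) = -0.0253968.
Partial sum through k=1: 91.4429.
k=2: B_{4}/(4)! × [f^{(3)}(35) − f^{(3)}(3)] = −1/720 × (4.66472e-05 − 0.0740741) = 0.000102816.
Partial sum through k=2: 91.4430.
k=3: B_{6}/(6)! × [f^{(5)}(35) − f^{(5)}(3)] = 1/30240 × (4.56952e-07 − 0.0987654) = -3.26604e-06.
Partial sum through k=3: 91.4430.
k=4: B_{8}/(8)! × [f^{(7)}(35) − f^{(7)}(3)] = −1/1209600 × (1.11907e-08 − 0.329218) = 2.72171e-07.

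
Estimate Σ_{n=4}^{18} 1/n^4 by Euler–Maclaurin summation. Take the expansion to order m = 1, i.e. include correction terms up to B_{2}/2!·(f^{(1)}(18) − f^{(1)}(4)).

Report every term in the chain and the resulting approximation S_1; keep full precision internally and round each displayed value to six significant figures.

S_1 ≈ 0.00743441

The integral term ∫_4^18 1/x^4 dx = 0.00515118.
Boundary: ½(f(4) + f(18)) = ½(0.00390625 + 9.52599e-06) = 0.00195789.
Running total after boundary: 0.00710907.
Order-1 term: 1/12 · (-2.11689e-06 − (-0.00390625)) = 0.000325344.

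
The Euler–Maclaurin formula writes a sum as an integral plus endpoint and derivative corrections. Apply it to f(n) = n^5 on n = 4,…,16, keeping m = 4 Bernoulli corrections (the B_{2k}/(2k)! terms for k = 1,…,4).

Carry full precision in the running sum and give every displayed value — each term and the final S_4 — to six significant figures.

S_4 ≈ 3.34750e+06

Integral: ∫_4^16 x^5 dx = 2.79552e+06.
½[f(4) + f(16)] = ½[1024.00 + 1.04858e+06] = 524800.
So far: 3.32032e+06.
Order-1 term: 1/12 · (327680 − 1280.00) = 27200.0.
After k=1: 3.34752e+06.
Order-2 term: −1/720 · (15360.0 − 960.000) = -20.0000.
After k=2: 3.34750e+06.
Order-3 term: 1/30240 · (120.000 − 120.000) = 0.00000.
After k=3: 3.34750e+06.
Order-4 term: −1/1209600 · (0.00000 − 0.00000) = 0.00000.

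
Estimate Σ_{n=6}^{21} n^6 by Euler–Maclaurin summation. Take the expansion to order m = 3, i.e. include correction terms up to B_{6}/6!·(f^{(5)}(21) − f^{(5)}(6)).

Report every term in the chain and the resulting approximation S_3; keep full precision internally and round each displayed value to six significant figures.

Integral: ∫_6^21 x^6 dx = 2.57258e+08.
Boundary: ½(f(6) + f(21)) = ½(46656.0 + 8.57661e+07) = 4.29064e+07.
Integral + boundary = 3.00165e+08.
Order-1 term: 1/12 · (2.45046e+07 − 46656.0) = 2.03816e+06.
Partial sum through k=1: 3.02203e+08.
Order-2 term: −1/720 · (1.11132e+06 − 25920.0) = -1507.50.
Partial sum through k=2: 3.02201e+08.
Order-3 term: 1/30240 · (15120.0 − 4320.00) = 0.357143.

S_3 ≈ 3.02201e+08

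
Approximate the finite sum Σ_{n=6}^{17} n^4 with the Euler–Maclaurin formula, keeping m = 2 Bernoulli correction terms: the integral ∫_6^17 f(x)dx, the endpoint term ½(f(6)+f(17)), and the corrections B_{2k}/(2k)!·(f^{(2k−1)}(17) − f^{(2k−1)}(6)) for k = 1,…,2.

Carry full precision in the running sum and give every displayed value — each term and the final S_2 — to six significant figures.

Integral: ∫_6^17 x^4 dx = 282416.
Boundary: ½(f(6) + f(17)) = ½(1296.00 + 83521.0) = 42408.5.
Integral + boundary = 324825.
k=1: B_{2}/(2)! × [f^{(1)}(17) − f^{(1)}(6)] = 1/12 × (19652.0 − 864.000) = 1565.67.
Partial sum through k=1: 326390.
k=2: B_{4}/(4)! × [f^{(3)}(17) − f^{(3)}(6)] = −1/720 × (408.000 − 144.000) = -0.366667.

S_2 ≈ 326390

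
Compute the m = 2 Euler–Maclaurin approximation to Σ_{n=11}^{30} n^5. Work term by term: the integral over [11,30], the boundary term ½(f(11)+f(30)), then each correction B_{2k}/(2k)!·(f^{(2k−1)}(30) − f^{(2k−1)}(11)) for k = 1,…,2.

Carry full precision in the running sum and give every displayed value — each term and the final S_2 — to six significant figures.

S_2 ≈ 1.33767e+08

The integral term ∫_11^30 x^5 dx = 1.21205e+08.
Endpoint term: (f(11) + f(30))/2 = (161051 + 2.43000e+07)/2 = 1.22305e+07.
Integral + boundary = 1.33435e+08.
k=1: B_{2}/(2)! × [f^{(1)}(30) − f^{(1)}(11)] = 1/12 × (4.05000e+06 − 73205.0) = 331400.
Running total after k=1: 1.33767e+08.
k=2: B_{4}/(4)! × [f^{(3)}(30) − f^{(3)}(11)] = −1/720 × (54000.0 − 7260.00) = -64.9167.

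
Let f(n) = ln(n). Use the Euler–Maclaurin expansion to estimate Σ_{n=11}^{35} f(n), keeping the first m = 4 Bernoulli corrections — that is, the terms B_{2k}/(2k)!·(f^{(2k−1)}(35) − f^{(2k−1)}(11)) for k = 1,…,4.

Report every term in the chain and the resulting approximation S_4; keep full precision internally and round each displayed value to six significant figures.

S_4 ≈ 77.0318

∫_11^35 ln(x) dx evaluates to 74.0603.
Endpoint term: (f(11) + f(35))/2 = (2.39790 + 3.55535)/2 = 2.97662.
Integral + boundary = 77.0370.
Correction k=1: B_{2}/2! · (f^{(1)}(35) − f^{(1)}(11)) = 1/12 · (0.0285714 − 0.0909091) = -0.00519481.
After k=1: 77.0318.
Correction k=2: B_{4}/4! · (f^{(3)}(35) − f^{(3)}(11)) = −1/720 · (4.66472e-05 − 0.00150263) = 2.02220e-06.
After k=2: 77.0318.
Correction k=3: B_{6}/6! · (f^{(5)}(35) − f^{(5)}(11)) = 1/30240 · (4.56952e-07 − 0.000149021) = -4.91284e-09.
After k=3: 77.0318.
Correction k=4: B_{8}/8! · (f^{(7)}(35) − f^{(7)}(11)) = −1/1209600 · (1.11907e-08 − 3.69474e-05) = 3.05359e-11.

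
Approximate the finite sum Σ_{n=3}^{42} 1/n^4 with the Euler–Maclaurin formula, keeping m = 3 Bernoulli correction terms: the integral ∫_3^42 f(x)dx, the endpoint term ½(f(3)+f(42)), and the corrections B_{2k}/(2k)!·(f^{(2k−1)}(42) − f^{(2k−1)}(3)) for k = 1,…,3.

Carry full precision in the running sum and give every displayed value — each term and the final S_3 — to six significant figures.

S_3 ≈ 0.0198210

The integral term ∫_3^42 1/x^4 dx = 0.0123412.
½[f(3) + f(42)] = ½[0.0123457 + 3.21368e-07] = 0.00617300.
Running total after boundary: 0.0185142.
k=1: B_{2}/(2)! × [f^{(1)}(42) − f^{(1)}(3)] = 1/12 × (-3.06065e-08 − (-0.0164609)) = 0.00137174.
Partial sum through k=1: 0.0198859.
k=2: B_{4}/(4)! × [f^{(3)}(42) − f^{(3)}(3)] = −1/720 × (-5.20519e-10 − (-0.0548697)) = -7.62079e-05.
Partial sum through k=2: 0.0198097.
k=3: B_{6}/(6)! × [f^{(5)}(42) − f^{(5)}(3)] = 1/30240 × (-1.65244e-11 − (-0.341411)) = 1.12901e-05.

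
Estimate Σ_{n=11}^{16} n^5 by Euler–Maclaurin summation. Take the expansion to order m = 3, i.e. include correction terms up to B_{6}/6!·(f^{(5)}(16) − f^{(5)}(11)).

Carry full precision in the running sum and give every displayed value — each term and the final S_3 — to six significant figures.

∫_11^16 x^5 dx evaluates to 2.50094e+06.
Boundary: ½(f(11) + f(16)) = ½(161051 + 1.04858e+06) = 604814.
Running total after boundary: 3.10576e+06.
k=1: B_{2}/(2)! × [f^{(1)}(16) − f^{(1)}(11)] = 1/12 × (327680 − 73205.0) = 21206.2.
Partial sum through k=1: 3.12696e+06.
k=2: B_{4}/(4)! × [f^{(3)}(16) − f^{(3)}(11)] = −1/720 × (15360.0 − 7260.00) = -11.2500.
Partial sum through k=2: 3.12695e+06.
k=3: B_{6}/(6)! × [f^{(5)}(16) − f^{(5)}(11)] = 1/30240 × (120.000 − 120.000) = 0.00000.

S_3 ≈ 3.12695e+06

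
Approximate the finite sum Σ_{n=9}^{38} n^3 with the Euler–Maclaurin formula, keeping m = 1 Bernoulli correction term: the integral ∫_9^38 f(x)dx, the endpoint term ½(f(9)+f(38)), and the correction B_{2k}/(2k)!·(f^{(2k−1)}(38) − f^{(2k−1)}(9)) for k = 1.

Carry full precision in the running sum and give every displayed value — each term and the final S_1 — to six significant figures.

S_1 ≈ 547785

∫_9^38 x^3 dx evaluates to 519644.
Boundary: ½(f(9) + f(38)) = ½(729.000 + 54872.0) = 27800.5.
So far: 547444.
k=1: B_{2}/(2)! × [f^{(1)}(38) − f^{(1)}(9)] = 1/12 × (4332.00 − 243.000) = 340.750.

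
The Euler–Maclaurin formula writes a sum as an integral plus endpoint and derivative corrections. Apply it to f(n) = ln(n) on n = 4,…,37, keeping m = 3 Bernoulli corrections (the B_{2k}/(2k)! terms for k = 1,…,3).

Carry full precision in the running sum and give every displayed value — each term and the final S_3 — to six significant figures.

S_3 ≈ 97.5389

The integral term ∫_4^37 ln(x) dx = 95.0588.
Boundary: ½(f(4) + f(37)) = ½(1.38629 + 3.61092) = 2.49861.
Integral + boundary = 97.5574.
Order-1 term: 1/12 · (0.0270270 − 0.250000) = -0.0185811.
After k=1: 97.5388.
Order-2 term: −1/720 · (3.94843e-05 − 0.0312500) = 4.33479e-05.
After k=2: 97.5389.
Order-3 term: 1/30240 · (3.46101e-07 − 0.0234375) = -7.75038e-07.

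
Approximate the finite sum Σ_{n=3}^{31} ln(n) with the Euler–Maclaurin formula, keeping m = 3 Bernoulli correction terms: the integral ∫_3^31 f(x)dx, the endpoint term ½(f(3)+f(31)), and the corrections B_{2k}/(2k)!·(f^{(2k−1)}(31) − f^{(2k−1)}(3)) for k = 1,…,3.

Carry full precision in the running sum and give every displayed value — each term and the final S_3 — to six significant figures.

S_3 ≈ 77.3991

The integral term ∫_3^31 ln(x) dx = 75.1578.
Endpoint term: (f(3) + f(31))/2 = (1.09861 + 3.43399)/2 = 2.26630.
Running total after boundary: 77.4241.
k=1: B_{2}/(2)! × [f^{(1)}(31) − f^{(1)}(3)] = 1/12 × (0.0322581 − 0.333333) = -0.0250896.
After k=1: 77.3990.
k=2: B_{4}/(4)! × [f^{(3)}(31) − f^{(3)}(3)] = −1/720 × (6.71344e-05 − 0.0740741) = 0.000102787.
After k=2: 77.3991.
k=3: B_{6}/(6)! × [f^{(5)}(31) − f^{(5)}(3)] = 1/30240 × (8.38306e-07 − 0.0987654) = -3.26602e-06.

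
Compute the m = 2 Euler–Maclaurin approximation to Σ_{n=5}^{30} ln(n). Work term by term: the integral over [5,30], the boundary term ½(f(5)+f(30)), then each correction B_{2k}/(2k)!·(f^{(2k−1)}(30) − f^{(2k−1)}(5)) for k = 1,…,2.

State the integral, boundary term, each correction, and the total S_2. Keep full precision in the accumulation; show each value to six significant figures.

S_2 ≈ 71.4802

Integral: ∫_5^30 ln(x) dx = 68.9887.
½[f(5) + f(30)] = ½[1.60944 + 3.40120] = 2.50532.
So far: 71.4940.
Order-1 term: 1/12 · (0.0333333 − 0.200000) = -0.0138889.
After k=1: 71.4802.
Order-2 term: −1/720 · (7.40741e-05 − 0.0160000) = 2.21193e-05.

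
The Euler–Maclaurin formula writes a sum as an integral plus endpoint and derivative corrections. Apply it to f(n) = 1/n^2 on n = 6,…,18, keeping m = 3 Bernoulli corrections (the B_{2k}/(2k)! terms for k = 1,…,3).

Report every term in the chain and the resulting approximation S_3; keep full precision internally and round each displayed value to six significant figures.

S_3 ≈ 0.127282

The integral term ∫_6^18 1/x^2 dx = 0.111111.
Endpoint term: (f(6) + f(18))/2 = (0.0277778 + 0.00308642)/2 = 0.0154321.
Integral + boundary = 0.126543.
Correction k=1: B_{2}/2! · (f^{(1)}(18) − f^{(1)}(6)) = 1/12 · (-0.000342936 − (-0.00925926)) = 0.000743027.
Running total after k=1: 0.127286.
Correction k=2: B_{4}/4! · (f^{(3)}(18) − f^{(3)}(6)) = −1/720 · (-1.27013e-05 − (-0.00308642)) = -4.26905e-06.
Running total after k=2: 0.127282.
Correction k=3: B_{6}/6! · (f^{(5)}(18) − f^{(5)}(6)) = 1/30240 · (-1.17605e-06 − (-0.00257202)) = 8.50146e-08.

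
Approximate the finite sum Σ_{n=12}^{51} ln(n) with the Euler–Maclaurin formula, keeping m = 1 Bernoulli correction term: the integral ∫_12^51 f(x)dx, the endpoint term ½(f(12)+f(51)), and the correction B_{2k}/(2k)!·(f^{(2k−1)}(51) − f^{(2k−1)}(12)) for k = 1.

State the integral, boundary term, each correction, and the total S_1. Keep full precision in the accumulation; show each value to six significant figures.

The integral term ∫_12^51 ln(x) dx = 131.704.
½[f(12) + f(51)] = ½[2.48491 + 3.93183] = 3.20837.
So far: 134.913.
k=1: B_{2}/(2)! × [f^{(1)}(51) − f^{(1)}(12)] = 1/12 × (0.0196078 − 0.0833333) = -0.00531046.

S_1 ≈ 134.907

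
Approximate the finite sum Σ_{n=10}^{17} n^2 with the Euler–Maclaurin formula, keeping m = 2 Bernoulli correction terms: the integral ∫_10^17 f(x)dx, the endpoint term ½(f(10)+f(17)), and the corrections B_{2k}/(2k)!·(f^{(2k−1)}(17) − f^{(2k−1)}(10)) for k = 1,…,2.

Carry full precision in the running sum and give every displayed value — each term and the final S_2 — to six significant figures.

Integral: ∫_10^17 x^2 dx = 1304.33.
½[f(10) + f(17)] = ½[100.000 + 289.000] = 194.500.
Integral + boundary = 1498.83.
Correction k=1: B_{2}/2! · (f^{(1)}(17) − f^{(1)}(10)) = 1/12 · (34.0000 − 20.0000) = 1.16667.
Partial sum through k=1: 1500.00.
Correction k=2: B_{4}/4! · (f^{(3)}(17) − f^{(3)}(10)) = −1/720 · (0.00000 − 0.00000) = 0.00000.

S_2 ≈ 1500.00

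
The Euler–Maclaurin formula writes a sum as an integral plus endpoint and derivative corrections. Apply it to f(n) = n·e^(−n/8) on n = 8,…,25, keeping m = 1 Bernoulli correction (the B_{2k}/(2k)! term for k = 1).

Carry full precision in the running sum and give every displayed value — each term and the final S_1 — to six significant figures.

S_1 ≈ 37.5022

The integral term ∫_8^25 x·e^(−x/8) dx = 35.4892.
½[f(8) + f(25)] = ½[2.94304 + 1.09842] = 2.02073.
Integral + boundary = 37.5099.
k=1: B_{2}/(2)! × [f^{(1)}(25) − f^{(1)}(8)] = 1/12 × (-0.0933660 − 0.00000) = -0.00778050.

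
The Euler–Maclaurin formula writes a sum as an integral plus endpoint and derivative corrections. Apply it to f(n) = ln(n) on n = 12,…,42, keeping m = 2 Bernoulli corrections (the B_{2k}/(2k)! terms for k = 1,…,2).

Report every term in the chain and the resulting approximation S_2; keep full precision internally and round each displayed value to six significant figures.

Integral: ∫_12^42 ln(x) dx = 97.1632.
Boundary: ½(f(12) + f(42)) = ½(2.48491 + 3.73767) = 3.11129.
So far: 100.275.
Correction k=1: B_{2}/2! · (f^{(1)}(42) − f^{(1)}(12)) = 1/12 · (0.0238095 − 0.0833333) = -0.00496032.
After k=1: 100.270.
Correction k=2: B_{4}/4! · (f^{(3)}(42) − f^{(3)}(12)) = −1/720 · (2.69949e-05 − 0.00115741) = 1.57002e-06.

S_2 ≈ 100.270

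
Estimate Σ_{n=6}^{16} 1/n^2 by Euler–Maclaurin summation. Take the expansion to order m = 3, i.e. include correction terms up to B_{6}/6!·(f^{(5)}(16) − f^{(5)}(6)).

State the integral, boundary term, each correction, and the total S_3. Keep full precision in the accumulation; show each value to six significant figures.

S_3 ≈ 0.120735

∫_6^16 1/x^2 dx evaluates to 0.104167.
Boundary: ½(f(6) + f(16)) = ½(0.0277778 + 0.00390625) = 0.0158420.
Integral + boundary = 0.120009.
Order-1 term: 1/12 · (-0.000488281 − (-0.00925926)) = 0.000730915.
After k=1: 0.120740.
Order-2 term: −1/720 · (-2.28882e-05 − (-0.00308642)) = -4.25490e-06.
After k=2: 0.120735.
Order-3 term: 1/30240 · (-2.68221e-06 − (-0.00257202)) = 8.49648e-08.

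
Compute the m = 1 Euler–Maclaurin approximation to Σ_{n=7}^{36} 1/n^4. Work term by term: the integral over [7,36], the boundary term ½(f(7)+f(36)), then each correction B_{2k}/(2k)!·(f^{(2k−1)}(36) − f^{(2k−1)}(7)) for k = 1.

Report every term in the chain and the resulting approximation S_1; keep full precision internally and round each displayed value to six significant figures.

S_1 ≈ 0.00119304

The integral term ∫_7^36 1/x^4 dx = 0.000964673.
½[f(7) + f(36)] = ½[0.000416493 + 5.95374e-07] = 0.000208544.
Running total after boundary: 0.00117322.
k=1: B_{2}/(2)! × [f^{(1)}(36) − f^{(1)}(7)] = 1/12 × (-6.61527e-08 − (-0.000237996)) = 1.98275e-05.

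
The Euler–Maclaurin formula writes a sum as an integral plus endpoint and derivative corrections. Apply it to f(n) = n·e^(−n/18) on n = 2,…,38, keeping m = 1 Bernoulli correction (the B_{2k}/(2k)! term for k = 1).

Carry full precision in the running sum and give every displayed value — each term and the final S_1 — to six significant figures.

S_1 ≈ 203.188

∫_2^38 x·e^(−x/18) dx evaluates to 200.070.
½[f(2) + f(38)] = ½[1.78968 + 4.60193] = 3.19580.
Integral + boundary = 203.266.
k=1: B_{2}/(2)! × [f^{(1)}(38) − f^{(1)}(2)] = 1/12 × (-0.134559 − 0.795413) = -0.0774977.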